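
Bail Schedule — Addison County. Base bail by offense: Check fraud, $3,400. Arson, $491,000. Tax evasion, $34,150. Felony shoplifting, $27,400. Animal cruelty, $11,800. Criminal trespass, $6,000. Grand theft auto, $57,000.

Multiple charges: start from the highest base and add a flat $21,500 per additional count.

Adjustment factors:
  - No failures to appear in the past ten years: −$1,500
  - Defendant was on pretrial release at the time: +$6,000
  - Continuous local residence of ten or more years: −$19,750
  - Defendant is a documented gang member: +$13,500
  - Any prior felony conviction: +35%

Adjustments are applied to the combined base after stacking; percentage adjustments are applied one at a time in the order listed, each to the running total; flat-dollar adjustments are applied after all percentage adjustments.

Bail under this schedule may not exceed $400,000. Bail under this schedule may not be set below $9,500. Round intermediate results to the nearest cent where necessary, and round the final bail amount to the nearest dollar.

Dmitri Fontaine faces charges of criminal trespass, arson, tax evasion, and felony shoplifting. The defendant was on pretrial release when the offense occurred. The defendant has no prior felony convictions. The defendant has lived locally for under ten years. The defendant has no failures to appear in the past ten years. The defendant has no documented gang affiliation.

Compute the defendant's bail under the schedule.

$400,000

Base amounts from the schedule: criminal trespass $6,000; arson $491,000; tax evasion $34,150; felony shoplifting $27,400.
Stacking rule: highest base plus $21,500 per additional charge. Highest is arson at $491,000; 3 additional charges → +$64,500. Combined base = $555,500.
No failures to appear in the past ten years (−$1,500 flat): $555,500 − $1,500 = $554,000.
Defendant was on pretrial release at the time (+$6,000 flat): $554,000 + $6,000 = $560,000.
Result $560,000 exceeds the maximum of $400,000; bail is capped at $400,000.
$400,000 is at or above the $9,500 minimum.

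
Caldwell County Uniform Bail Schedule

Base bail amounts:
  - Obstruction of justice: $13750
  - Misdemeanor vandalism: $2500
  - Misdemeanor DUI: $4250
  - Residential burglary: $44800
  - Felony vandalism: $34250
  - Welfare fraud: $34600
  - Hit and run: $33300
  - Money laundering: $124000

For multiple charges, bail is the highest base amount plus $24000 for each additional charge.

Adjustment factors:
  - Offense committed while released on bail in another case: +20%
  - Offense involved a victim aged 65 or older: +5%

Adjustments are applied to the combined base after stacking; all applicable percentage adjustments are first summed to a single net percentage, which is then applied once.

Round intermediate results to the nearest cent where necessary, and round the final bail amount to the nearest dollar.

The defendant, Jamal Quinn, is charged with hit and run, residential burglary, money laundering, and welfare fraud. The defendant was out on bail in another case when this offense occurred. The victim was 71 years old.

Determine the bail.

Base amounts from the schedule: hit and run $33300; residential burglary $44800; money laundering $124000; welfare fraud $34600.
Stacking rule: highest base plus $24000 per additional charge. Highest is money laundering at $124000; 3 additional charges → +$72000. Combined base = $196000.
Net percentage adjustment: +20% +5% = +25%. $196000 × 1.25 = $245000.

$245000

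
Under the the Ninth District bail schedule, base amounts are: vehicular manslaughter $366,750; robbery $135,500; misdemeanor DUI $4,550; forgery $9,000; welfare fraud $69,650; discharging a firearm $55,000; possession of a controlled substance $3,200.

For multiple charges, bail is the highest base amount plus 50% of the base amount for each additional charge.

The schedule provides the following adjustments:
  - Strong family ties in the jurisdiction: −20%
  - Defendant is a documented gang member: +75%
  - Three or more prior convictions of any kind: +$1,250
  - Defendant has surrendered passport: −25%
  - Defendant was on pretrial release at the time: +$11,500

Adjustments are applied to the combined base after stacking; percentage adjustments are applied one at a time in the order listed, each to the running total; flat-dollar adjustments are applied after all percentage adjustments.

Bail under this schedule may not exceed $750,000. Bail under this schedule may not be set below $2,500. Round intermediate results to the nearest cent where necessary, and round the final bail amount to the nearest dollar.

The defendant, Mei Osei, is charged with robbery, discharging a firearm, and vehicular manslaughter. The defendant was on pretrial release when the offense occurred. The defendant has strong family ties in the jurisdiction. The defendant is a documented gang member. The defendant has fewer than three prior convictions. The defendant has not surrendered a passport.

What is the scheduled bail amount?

Base amounts from the schedule: robbery $135,500; discharging a firearm $55,000; vehicular manslaughter $366,750.
Stacking rule: highest base plus 50% of each additional charge. Highest is vehicular manslaughter at $366,750. Additional: $135,500 × 50% = $67,750; $55,000 × 50% = $27,500. Combined base = $366,750 + $95,250 = $462,000.
Strong family ties in the jurisdiction (−20%): $462,000 × 0.8 = $369,600.
Defendant is a documented gang member (+75%): $369,600 × 1.75 = $646,800.
Defendant was on pretrial release at the time (+$11,500 flat): $646,800 + $11,500 = $658,300.
$658,300 is within the $750,000 maximum.
$658,300 is at or above the $2,500 minimum.

$658,300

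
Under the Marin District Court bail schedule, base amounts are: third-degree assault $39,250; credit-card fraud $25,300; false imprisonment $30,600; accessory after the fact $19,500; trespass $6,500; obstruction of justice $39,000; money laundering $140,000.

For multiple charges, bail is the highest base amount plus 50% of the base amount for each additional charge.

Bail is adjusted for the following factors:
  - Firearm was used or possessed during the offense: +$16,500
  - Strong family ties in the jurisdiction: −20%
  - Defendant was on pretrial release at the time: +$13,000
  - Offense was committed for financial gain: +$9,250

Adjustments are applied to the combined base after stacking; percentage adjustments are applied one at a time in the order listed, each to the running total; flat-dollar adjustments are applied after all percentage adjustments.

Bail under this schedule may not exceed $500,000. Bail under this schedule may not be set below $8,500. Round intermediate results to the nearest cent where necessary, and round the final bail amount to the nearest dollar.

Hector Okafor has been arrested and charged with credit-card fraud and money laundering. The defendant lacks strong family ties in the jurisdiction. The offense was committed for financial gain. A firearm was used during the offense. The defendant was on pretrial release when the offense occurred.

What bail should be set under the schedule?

Base amounts from the schedule: credit-card fraud $25,300; money laundering $140,000.
Stacking rule: highest base plus 50% of each additional charge. Highest is money laundering at $140,000. Additional: $25,300 × 50% = $12,650. Combined base = $140,000 + $12,650 = $152,650.
Firearm was used or possessed during the offense (+$16,500 flat): $152,650 + $16,500 = $169,150.
Defendant was on pretrial release at the time (+$13,000 flat): $169,150 + $13,000 = $182,150.
Offense was committed for financial gain (+$9,250 flat): $182,150 + $9,250 = $191,400.
$191,400 is within the $500,000 maximum.
$191,400 is at or above the $8,500 minimum.

$191,400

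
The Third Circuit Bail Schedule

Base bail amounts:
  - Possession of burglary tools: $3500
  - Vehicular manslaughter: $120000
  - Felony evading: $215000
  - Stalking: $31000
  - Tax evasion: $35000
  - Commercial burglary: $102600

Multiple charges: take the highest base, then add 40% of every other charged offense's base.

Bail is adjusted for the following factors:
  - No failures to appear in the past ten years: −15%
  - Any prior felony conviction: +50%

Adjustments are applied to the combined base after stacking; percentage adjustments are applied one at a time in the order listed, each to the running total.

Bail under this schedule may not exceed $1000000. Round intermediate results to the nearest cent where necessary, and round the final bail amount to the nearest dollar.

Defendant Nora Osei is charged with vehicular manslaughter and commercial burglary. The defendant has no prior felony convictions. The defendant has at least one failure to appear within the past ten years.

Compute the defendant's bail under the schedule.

$161040

Base amounts from the schedule: vehicular manslaughter $120000; commercial burglary $102600.
Stacking rule: highest base plus 40% of each additional charge. Highest is vehicular manslaughter at $120000. Additional: $102600 × 40% = $41040. Combined base = $120000 + $41040 = $161040.
No adjustment factors apply to this defendant.
$161040 is within the $1000000 maximum.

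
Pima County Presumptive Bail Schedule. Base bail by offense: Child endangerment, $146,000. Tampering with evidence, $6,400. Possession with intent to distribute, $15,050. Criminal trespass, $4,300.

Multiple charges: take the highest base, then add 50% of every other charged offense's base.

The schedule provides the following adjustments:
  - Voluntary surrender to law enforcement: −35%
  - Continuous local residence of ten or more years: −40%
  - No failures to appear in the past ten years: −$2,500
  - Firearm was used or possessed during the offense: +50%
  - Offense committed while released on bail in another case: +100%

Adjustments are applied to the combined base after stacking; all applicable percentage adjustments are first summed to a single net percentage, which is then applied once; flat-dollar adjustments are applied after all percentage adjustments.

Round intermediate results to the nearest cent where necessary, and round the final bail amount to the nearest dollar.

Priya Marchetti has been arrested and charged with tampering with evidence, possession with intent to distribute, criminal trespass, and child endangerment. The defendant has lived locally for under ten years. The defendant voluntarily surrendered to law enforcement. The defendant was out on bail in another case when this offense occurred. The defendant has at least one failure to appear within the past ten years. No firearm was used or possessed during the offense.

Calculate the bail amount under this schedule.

Base amounts from the schedule: tampering with evidence $6,400; possession with intent to distribute $15,050; criminal trespass $4,300; child endangerment $146,000.
Stacking rule: highest base plus 50% of each additional charge. Highest is child endangerment at $146,000. Additional: $6,400 × 50% = $3,200; $15,050 × 50% = $7,525; $4,300 × 50% = $2,150. Combined base = $146,000 + $12,875 = $158,875.
Net percentage adjustment: −35% +100% = +65%. $158,875 × 1.65 = $262,143.75.
Rounded to the nearest dollar: $262,144.

$262,144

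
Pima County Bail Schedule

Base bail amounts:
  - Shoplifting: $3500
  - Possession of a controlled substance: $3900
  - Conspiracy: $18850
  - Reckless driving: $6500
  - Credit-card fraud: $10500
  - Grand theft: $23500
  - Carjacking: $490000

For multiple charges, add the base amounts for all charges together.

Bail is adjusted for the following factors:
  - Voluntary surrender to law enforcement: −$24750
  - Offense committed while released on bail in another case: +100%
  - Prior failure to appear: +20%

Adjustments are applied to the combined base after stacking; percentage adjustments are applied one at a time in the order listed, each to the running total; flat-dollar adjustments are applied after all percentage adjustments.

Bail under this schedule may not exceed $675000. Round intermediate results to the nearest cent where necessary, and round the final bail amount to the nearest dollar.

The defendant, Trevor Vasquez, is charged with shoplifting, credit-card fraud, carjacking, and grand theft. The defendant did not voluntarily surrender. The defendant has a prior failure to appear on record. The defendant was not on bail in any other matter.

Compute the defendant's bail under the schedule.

Base amounts from the schedule: shoplifting $3500; credit-card fraud $10500; carjacking $490000; grand theft $23500.
Stacking rule: sum of all bases. $3500 + $10500 + $490000 + $23500 = $527500.
Prior failure to appear (+20%): $527500 × 1.2 = $633000.
$633000 is within the $675000 maximum.

$633000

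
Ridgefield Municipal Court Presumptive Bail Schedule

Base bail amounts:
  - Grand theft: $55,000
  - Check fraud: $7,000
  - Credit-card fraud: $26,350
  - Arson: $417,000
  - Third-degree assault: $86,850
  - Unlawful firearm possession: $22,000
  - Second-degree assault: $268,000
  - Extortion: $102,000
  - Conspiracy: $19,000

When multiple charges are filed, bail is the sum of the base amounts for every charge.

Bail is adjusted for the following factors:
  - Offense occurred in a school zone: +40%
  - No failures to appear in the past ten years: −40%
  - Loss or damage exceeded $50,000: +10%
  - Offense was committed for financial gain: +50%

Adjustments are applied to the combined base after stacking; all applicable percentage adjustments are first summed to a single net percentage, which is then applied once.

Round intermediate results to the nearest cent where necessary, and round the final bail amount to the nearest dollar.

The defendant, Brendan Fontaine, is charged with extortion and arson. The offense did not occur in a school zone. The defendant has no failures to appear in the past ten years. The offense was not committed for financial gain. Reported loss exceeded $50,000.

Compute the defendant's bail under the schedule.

$363,300

Base amounts from the schedule: extortion $102,000; arson $417,000.
Stacking rule: sum of all bases. $102,000 + $417,000 = $519,000.
Net percentage adjustment: −40% +10% = −30%. $519,000 × 0.7 = $363,300.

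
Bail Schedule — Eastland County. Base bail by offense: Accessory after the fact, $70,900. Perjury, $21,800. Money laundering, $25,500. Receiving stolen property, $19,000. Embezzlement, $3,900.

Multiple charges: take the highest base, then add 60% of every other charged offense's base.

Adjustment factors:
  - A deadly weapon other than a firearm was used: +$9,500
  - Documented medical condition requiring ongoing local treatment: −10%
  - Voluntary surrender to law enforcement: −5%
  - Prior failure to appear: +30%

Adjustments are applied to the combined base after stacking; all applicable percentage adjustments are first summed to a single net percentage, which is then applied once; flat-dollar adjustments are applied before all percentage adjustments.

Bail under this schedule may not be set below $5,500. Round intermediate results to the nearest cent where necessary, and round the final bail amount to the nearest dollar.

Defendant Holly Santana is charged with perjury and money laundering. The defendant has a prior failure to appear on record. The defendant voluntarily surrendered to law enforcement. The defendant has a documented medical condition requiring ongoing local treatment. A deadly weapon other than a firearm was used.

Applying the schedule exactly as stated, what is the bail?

Base amounts from the schedule: perjury $21,800; money laundering $25,500.
Stacking rule: highest base plus 60% of each additional charge. Highest is money laundering at $25,500. Additional: $21,800 × 60% = $13,080. Combined base = $25,500 + $13,080 = $38,580.
A deadly weapon other than a firearm was used (+$9,500 flat): $38,580 + $9,500 = $48,080.
Net percentage adjustment: −10% −5% +30% = +15%. $48,080 × 1.15 = $55,292.
$55,292 is at or above the $5,500 minimum.

$55,292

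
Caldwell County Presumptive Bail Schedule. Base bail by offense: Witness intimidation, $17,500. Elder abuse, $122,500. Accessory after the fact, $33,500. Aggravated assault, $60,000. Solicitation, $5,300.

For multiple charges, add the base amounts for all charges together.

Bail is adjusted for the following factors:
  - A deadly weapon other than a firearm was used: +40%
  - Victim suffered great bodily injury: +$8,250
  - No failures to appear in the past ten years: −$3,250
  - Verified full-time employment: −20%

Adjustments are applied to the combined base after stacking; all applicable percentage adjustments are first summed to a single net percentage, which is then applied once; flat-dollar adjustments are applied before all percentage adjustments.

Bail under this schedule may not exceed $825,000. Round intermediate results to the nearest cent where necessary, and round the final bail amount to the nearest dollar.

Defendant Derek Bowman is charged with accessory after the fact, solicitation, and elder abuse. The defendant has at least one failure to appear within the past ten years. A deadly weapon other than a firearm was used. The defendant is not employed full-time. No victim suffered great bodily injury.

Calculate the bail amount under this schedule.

Base amounts from the schedule: accessory after the fact $33,500; solicitation $5,300; elder abuse $122,500.
Stacking rule: sum of all bases. $33,500 + $5,300 + $122,500 = $161,300.
A deadly weapon other than a firearm was used (+40%): $161,300 × 1.4 = $225,820.
$225,820 is within the $825,000 maximum.

$225,820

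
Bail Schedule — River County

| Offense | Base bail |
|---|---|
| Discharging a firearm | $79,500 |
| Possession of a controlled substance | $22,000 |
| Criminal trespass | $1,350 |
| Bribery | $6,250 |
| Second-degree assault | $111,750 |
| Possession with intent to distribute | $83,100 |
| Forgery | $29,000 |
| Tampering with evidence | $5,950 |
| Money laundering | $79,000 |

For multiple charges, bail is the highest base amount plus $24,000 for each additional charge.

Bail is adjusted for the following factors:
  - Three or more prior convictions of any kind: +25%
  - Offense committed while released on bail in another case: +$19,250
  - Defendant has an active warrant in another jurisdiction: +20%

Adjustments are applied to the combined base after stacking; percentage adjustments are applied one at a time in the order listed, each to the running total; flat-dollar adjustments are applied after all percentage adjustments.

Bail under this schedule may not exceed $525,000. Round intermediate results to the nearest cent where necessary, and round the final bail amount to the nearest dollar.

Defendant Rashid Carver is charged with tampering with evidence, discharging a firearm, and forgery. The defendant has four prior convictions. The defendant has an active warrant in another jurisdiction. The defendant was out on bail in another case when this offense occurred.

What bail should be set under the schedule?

Base amounts from the schedule: tampering with evidence $5,950; discharging a firearm $79,500; forgery $29,000.
Stacking rule: highest base plus $24,000 per additional charge. Highest is discharging a firearm at $79,500; 2 additional charges → +$48,000. Combined base = $127,500.
Three or more prior convictions of any kind (+25%): $127,500 × 1.25 = $159,375.
Defendant has an active warrant in another jurisdiction (+20%): $159,375 × 1.2 = $191,250.
Offense committed while released on bail in another case (+$19,250 flat): $191,250 + $19,250 = $210,500.
$210,500 is within the $525,000 maximum.

$210,500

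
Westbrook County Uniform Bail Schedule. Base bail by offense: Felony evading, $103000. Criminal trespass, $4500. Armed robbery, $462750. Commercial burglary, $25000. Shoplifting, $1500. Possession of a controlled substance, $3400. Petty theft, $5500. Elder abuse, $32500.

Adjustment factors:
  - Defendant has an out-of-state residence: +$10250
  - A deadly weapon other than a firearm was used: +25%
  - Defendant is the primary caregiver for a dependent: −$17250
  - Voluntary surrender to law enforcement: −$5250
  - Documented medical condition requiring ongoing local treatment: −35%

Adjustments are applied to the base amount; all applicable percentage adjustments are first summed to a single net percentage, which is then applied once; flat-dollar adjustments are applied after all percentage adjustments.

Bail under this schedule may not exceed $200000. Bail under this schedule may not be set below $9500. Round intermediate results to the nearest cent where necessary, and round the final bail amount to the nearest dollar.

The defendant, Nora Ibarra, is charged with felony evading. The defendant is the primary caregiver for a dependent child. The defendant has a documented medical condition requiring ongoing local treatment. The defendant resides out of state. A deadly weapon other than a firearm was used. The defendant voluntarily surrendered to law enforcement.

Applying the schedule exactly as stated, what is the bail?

$80450

Base amounts from the schedule: felony evading $103000.
Single charge. Combined base = $103000.
Net percentage adjustment: +25% −35% = −10%. $103000 × 0.9 = $92700.
Defendant has an out-of-state residence (+$10250 flat): $92700 + $10250 = $102950.
Defendant is the primary caregiver for a dependent (−$17250 flat): $102950 − $17250 = $85700.
Voluntary surrender to law enforcement (−$5250 flat): $85700 − $5250 = $80450.
$80450 is within the $200000 maximum.
$80450 is at or above the $9500 minimum.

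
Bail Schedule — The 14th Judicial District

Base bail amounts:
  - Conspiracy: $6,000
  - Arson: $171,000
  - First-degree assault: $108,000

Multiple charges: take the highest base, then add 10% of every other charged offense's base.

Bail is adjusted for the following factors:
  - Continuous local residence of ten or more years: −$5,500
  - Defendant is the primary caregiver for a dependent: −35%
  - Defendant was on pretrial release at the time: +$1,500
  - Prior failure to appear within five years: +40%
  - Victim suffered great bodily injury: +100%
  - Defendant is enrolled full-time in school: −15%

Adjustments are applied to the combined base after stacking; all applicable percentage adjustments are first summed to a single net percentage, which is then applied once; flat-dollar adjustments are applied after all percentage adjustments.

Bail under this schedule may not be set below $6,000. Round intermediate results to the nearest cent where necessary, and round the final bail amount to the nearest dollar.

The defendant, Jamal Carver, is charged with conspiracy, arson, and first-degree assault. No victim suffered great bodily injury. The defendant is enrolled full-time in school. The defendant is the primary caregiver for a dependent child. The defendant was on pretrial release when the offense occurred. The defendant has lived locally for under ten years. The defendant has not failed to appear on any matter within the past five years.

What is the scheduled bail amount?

$92,700

Base amounts from the schedule: conspiracy $6,000; arson $171,000; first-degree assault $108,000.
Stacking rule: highest base plus 10% of each additional charge. Highest is arson at $171,000. Additional: $6,000 × 10% = $600; $108,000 × 10% = $10,800. Combined base = $171,000 + $11,400 = $182,400.
Net percentage adjustment: −35% −15% = −50%. $182,400 × 0.5 = $91,200.
Defendant was on pretrial release at the time (+$1,500 flat): $91,200 + $1,500 = $92,700.
$92,700 is at or above the $6,000 minimum.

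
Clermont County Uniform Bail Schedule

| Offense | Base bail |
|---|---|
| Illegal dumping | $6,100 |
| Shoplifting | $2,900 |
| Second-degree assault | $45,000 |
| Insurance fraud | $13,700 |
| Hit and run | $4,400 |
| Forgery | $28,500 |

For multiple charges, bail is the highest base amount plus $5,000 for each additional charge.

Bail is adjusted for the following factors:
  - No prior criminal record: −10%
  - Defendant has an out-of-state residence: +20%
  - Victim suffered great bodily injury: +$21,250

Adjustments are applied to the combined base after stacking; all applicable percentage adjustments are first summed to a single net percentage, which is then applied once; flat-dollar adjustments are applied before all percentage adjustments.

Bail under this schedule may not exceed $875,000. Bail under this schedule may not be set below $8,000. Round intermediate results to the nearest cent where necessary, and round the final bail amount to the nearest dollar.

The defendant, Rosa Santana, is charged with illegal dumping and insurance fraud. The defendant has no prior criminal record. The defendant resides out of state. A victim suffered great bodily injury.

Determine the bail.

Base amounts from the schedule: illegal dumping $6,100; insurance fraud $13,700.
Stacking rule: highest base plus $5,000 per additional charge. Highest is insurance fraud at $13,700; 1 additional charge → +$5,000. Combined base = $18,700.
Victim suffered great bodily injury (+$21,250 flat): $18,700 + $21,250 = $39,950.
Net percentage adjustment: −10% +20% = +10%. $39,950 × 1.1 = $43,945.
$43,945 is within the $875,000 maximum.
$43,945 is at or above the $8,000 minimum.

$43,945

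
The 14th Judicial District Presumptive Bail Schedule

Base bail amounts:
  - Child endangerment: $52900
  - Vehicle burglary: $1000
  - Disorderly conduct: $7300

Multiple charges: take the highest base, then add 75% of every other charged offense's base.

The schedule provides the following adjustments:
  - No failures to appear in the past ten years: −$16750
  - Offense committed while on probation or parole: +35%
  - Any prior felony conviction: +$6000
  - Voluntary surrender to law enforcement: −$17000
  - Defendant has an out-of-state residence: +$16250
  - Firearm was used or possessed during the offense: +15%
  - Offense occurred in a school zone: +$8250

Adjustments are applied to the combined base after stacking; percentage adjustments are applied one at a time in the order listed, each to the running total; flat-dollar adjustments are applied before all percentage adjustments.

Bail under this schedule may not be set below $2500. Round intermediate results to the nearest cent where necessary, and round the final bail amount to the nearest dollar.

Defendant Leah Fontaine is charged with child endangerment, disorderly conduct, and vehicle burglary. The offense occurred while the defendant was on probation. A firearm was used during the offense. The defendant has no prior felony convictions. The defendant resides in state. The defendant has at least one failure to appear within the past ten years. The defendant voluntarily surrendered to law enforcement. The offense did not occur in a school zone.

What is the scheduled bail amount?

Base amounts from the schedule: child endangerment $52900; disorderly conduct $7300; vehicle burglary $1000.
Stacking rule: highest base plus 75% of each additional charge. Highest is child endangerment at $52900. Additional: $7300 × 75% = $5475; $1000 × 75% = $750. Combined base = $52900 + $6225 = $59125.
Voluntary surrender to law enforcement (−$17000 flat): $59125 − $17000 = $42125.
Offense committed while on probation or parole (+35%): $42125 × 1.35 = $56868.75.
Firearm was used or possessed during the offense (+15%): $56868.75 × 1.15 = $65399.06.
$65399.06 is at or above the $2500 minimum.
Rounded to the nearest dollar: $65399.

$65399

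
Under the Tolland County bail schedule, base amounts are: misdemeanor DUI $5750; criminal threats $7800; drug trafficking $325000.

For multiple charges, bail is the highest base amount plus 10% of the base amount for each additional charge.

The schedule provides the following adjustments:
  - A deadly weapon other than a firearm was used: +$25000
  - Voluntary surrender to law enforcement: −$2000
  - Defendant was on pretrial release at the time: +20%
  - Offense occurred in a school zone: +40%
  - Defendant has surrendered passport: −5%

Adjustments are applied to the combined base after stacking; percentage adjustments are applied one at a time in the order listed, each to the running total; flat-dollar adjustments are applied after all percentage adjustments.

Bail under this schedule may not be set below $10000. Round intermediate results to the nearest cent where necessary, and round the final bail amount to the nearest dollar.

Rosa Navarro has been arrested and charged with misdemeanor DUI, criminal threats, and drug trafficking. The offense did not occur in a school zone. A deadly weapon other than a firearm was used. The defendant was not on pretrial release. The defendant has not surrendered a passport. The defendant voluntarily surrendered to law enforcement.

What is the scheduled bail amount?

$349355

Base amounts from the schedule: misdemeanor DUI $5750; criminal threats $7800; drug trafficking $325000.
Stacking rule: highest base plus 10% of each additional charge. Highest is drug trafficking at $325000. Additional: $5750 × 10% = $575; $7800 × 10% = $780. Combined base = $325000 + $1355 = $326355.
A deadly weapon other than a firearm was used (+$25000 flat): $326355 + $25000 = $351355.
Voluntary surrender to law enforcement (−$2000 flat): $351355 − $2000 = $349355.
$349355 is at or above the $10000 minimum.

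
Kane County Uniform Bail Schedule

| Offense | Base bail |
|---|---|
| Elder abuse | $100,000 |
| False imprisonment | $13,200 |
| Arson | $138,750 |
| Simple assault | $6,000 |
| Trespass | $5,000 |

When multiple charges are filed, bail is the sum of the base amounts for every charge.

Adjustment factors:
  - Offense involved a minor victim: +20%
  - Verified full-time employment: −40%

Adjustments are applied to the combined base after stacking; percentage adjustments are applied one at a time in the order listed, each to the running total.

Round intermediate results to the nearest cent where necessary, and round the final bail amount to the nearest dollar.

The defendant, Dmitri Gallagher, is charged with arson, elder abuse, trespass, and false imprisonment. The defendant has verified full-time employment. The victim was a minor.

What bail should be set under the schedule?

Base amounts from the schedule: arson $138,750; elder abuse $100,000; trespass $5,000; false imprisonment $13,200.
Stacking rule: sum of all bases. $138,750 + $100,000 + $5,000 + $13,200 = $256,950.
Offense involved a minor victim (+20%): $256,950 × 1.2 = $308,340.
Verified full-time employment (−40%): $308,340 × 0.6 = $185,004.

$185,004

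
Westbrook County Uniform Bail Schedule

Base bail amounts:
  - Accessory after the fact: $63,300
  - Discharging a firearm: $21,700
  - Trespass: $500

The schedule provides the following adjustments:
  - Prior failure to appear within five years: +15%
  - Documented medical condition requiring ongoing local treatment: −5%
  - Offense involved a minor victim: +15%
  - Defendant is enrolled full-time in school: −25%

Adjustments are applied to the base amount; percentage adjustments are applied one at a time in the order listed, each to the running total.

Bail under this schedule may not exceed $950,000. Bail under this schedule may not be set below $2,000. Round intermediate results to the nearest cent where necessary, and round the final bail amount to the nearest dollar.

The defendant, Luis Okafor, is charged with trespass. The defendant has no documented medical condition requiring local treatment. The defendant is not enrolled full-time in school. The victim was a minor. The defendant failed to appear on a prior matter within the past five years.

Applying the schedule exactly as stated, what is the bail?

$2,000

Base amounts from the schedule: trespass $500.
Single charge. Combined base = $500.
Prior failure to appear within five years (+15%): $500 × 1.15 = $575.
Offense involved a minor victim (+15%): $575 × 1.15 = $661.25.
$661.25 is within the $950,000 maximum.
Result $661.25 is below the minimum of $2,000; bail is set at the minimum $2,000.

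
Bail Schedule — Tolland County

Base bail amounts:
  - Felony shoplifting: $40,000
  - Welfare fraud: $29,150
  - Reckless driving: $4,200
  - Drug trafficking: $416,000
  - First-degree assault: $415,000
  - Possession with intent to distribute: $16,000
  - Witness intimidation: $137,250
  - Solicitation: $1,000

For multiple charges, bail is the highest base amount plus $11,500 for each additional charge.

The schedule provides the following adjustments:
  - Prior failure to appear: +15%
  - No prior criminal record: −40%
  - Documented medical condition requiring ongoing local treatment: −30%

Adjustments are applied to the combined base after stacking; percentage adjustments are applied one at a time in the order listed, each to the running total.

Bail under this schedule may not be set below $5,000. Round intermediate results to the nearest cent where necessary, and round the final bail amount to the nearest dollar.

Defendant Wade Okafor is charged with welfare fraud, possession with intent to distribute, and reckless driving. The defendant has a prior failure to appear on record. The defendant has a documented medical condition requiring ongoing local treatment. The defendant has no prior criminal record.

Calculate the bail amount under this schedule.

$25,188

Base amounts from the schedule: welfare fraud $29,150; possession with intent to distribute $16,000; reckless driving $4,200.
Stacking rule: highest base plus $11,500 per additional charge. Highest is welfare fraud at $29,150; 2 additional charges → +$23,000. Combined base = $52,150.
Prior failure to appear (+15%): $52,150 × 1.15 = $59,972.50.
No prior criminal record (−40%): $59,972.50 × 0.6 = $35,983.50.
Documented medical condition requiring ongoing local treatment (−30%): $35,983.50 × 0.7 = $25,188.45.
$25,188.45 is at or above the $5,000 minimum.
Rounded to the nearest dollar: $25,188.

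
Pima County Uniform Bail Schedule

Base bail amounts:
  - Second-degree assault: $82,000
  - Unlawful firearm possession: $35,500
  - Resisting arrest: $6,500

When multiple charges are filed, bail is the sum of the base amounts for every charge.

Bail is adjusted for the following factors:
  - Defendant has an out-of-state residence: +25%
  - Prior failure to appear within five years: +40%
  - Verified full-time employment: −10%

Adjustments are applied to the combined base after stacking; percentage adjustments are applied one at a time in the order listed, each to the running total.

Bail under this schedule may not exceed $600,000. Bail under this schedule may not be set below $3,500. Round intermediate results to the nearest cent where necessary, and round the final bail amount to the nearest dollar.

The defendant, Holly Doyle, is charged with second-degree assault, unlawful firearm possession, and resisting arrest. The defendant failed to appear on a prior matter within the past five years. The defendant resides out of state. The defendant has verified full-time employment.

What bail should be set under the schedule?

Base amounts from the schedule: second-degree assault $82,000; unlawful firearm possession $35,500; resisting arrest $6,500.
Stacking rule: sum of all bases. $82,000 + $35,500 + $6,500 = $124,000.
Defendant has an out-of-state residence (+25%): $124,000 × 1.25 = $155,000.
Prior failure to appear within five years (+40%): $155,000 × 1.4 = $217,000.
Verified full-time employment (−10%): $217,000 × 0.9 = $195,300.
$195,300 is within the $600,000 maximum.
$195,300 is at or above the $3,500 minimum.

$195,300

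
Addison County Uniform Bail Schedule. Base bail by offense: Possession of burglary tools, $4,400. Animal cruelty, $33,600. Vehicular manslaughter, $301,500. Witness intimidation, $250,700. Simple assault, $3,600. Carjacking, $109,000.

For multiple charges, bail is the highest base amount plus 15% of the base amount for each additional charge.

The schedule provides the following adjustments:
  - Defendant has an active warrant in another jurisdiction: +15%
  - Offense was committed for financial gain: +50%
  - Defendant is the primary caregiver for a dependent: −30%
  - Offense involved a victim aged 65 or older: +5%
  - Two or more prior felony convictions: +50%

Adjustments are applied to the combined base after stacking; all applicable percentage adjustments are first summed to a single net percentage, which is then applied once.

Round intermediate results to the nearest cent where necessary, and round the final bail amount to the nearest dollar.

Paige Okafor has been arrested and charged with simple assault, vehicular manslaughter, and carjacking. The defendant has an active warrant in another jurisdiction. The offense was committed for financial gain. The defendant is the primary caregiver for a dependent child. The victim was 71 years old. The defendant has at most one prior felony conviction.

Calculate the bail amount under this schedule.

Base amounts from the schedule: simple assault $3,600; vehicular manslaughter $301,500; carjacking $109,000.
Stacking rule: highest base plus 15% of each additional charge. Highest is vehicular manslaughter at $301,500. Additional: $3,600 × 15% = $540; $109,000 × 15% = $16,350. Combined base = $301,500 + $16,890 = $318,390.
Net percentage adjustment: +15% +50% −30% +5% = +40%. $318,390 × 1.4 = $445,746.

$445,746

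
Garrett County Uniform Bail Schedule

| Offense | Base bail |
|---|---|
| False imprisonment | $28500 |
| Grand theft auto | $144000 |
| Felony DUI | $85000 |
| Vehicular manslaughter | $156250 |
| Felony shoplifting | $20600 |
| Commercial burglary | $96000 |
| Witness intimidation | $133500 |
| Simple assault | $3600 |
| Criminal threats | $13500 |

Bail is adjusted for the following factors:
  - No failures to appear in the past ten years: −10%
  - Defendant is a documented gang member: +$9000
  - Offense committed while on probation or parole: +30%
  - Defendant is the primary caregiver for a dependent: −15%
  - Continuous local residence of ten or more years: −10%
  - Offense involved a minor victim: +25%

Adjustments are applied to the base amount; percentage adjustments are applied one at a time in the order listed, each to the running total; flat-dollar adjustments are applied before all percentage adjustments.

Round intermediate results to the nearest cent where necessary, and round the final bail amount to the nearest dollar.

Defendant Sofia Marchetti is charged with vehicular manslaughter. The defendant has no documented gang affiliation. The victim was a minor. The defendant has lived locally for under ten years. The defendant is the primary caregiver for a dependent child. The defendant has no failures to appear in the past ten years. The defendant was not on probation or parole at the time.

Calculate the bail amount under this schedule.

$149414

Base amounts from the schedule: vehicular manslaughter $156250.
Single charge. Combined base = $156250.
No failures to appear in the past ten years (−10%): $156250 × 0.9 = $140625.
Defendant is the primary caregiver for a dependent (−15%): $140625 × 0.85 = $119531.25.
Offense involved a minor victim (+25%): $119531.25 × 1.25 = $149414.06.
Rounded to the nearest dollar: $149414.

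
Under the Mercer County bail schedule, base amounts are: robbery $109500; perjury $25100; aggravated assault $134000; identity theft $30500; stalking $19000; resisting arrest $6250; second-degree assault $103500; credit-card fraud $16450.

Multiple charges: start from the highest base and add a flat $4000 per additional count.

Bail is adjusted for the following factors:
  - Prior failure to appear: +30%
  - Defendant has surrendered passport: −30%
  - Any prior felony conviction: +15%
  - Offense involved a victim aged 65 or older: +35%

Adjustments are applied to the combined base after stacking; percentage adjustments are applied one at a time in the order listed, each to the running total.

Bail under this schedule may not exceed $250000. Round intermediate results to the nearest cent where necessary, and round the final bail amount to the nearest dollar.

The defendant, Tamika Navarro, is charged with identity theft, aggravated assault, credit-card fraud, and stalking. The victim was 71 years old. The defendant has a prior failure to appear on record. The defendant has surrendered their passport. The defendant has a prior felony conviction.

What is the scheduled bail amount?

$206265

Base amounts from the schedule: identity theft $30500; aggravated assault $134000; credit-card fraud $16450; stalking $19000.
Stacking rule: highest base plus $4000 per additional charge. Highest is aggravated assault at $134000; 3 additional charges → +$12000. Combined base = $146000.
Prior failure to appear (+30%): $146000 × 1.3 = $189800.
Defendant has surrendered passport (−30%): $189800 × 0.7 = $132860.
Any prior felony conviction (+15%): $132860 × 1.15 = $152789.
Offense involved a victim aged 65 or older (+35%): $152789 × 1.35 = $206265.15.
$206265.15 is within the $250000 maximum.
Rounded to the nearest dollar: $206265.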